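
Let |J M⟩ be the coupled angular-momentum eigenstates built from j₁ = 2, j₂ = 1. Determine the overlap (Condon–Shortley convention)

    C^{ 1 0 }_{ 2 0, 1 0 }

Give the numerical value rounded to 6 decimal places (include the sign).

j₁+j₂−J=2  J+j₁−j₂=2  J−j₁+j₂=0  j₁+j₂+J+1=5
(j₁±m₁, j₂±m₂, J±M) = (2,2,1,1,1,1)
P² = 2/5
sum k=1..1:
  [1] −1/1 = -1
S = -1
C² = P²·S² = 2/5 ; C = -0.632456

−√(2/5) ≈ -0.632456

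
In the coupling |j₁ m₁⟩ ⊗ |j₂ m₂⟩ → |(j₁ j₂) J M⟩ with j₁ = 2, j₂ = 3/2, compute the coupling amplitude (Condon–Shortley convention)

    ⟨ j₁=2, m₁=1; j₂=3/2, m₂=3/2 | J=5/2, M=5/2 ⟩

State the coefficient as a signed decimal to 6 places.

j₁+j₂−J=1  J+j₁−j₂=3  J−j₁+j₂=2  j₁+j₂+J+1=7
(j₁±m₁, j₂±m₂, J±M) = (3,1,3,0,5,0)
P² = 432/7
sum k=1..1:
  [1] −1/12 = -1/12
S = -1/12
C² = P²·S² = 3/7 ; C = -0.654654

-0.654654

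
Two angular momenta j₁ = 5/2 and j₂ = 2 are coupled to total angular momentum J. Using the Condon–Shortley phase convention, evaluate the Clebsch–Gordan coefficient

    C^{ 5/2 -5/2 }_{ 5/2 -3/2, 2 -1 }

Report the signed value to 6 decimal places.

−√(3/7) = -0.654654

triangle: 2!×3!×2!/8! = 24/40320
(j±m)!: 1!×4!×1!×3!×0!×5! = 17280
prefactor² = (2J+1)×Δ×N² = 432/7
  k=1: −1/(1!×1!×3!×0!×0!×2!) = -1/12
Σ = -1/12  ⇒  CG² = 432/7×(-1/12)² = 3/7
CG = −√(3/7) = -0.654654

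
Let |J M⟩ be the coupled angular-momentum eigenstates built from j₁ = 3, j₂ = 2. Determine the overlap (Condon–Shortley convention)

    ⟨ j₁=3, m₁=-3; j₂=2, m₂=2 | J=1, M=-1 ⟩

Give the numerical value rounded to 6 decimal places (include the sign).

+√(3/7) = +0.654654

√[3·4!2!0!/7! · 0!6!4!0!0!2!] = √(6912/7)
  +(−1)^4/∏(4,0,2,0,0,0)! = 1/48  (running 1/48)
⟨..|..⟩ = √(6912/7)·(1/48) = +0.654654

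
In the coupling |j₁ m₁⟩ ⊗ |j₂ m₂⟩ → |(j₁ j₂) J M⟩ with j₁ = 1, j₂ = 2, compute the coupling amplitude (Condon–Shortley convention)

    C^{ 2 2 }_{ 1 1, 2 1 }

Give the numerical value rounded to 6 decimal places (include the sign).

+0.577350  (= +√(1/3))

triangle: 1!*1!*3!/6! = 6/720
(j±m)!: 2!*0!*3!*1!*4!*0! = 288
prefactor² = (2J+1)*Δ*N² = 12
  k=0: +1/(0!*1!*0!*3!*1!*0!) = 1/6
Σ = 1/6  ⇒  CG² = 12*1/6² = 1/3
CG = +√(1/3) = +0.577350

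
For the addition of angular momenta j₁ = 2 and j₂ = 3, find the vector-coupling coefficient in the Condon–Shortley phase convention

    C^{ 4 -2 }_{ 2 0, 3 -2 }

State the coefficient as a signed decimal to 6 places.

+0.585540

j₁+j₂−J=1  J+j₁−j₂=3  J−j₁+j₂=5  j₁+j₂+J+1=10
(j₁±m₁, j₂±m₂, J±M) = (2,2,1,5,2,6)
P² = 8640/7
sum k=0..1:
  [0] +1/48 = 1/48
  [1] −1/240 = -1/240
S = 1/60
C² = P²·S² = 12/35 ; C = +0.585540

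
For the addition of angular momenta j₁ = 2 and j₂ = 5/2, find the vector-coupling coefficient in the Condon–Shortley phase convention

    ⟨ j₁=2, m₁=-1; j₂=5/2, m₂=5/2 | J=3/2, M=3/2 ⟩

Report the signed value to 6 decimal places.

-0.534522

triangle: 3!×1!×2!/7! = 12/5040
(j±m)!: 1!×3!×5!×0!×3!×0! = 4320
prefactor² = (2J+1)×Δ×N² = 288/7
  k=3: −1/(3!×0!×0!×2!×1!×0!) = -1/12
Σ = -1/12  ⇒  CG² = 288/7×(-1/12)² = 2/7
CG = −√(2/7) = -0.534522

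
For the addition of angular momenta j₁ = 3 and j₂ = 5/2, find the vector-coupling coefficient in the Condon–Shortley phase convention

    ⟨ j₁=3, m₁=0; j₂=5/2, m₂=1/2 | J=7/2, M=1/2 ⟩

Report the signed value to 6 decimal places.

√[8·2!4!3!/10! · 3!3!3!2!4!3!] = √(6912/175)
  +(−1)^0/∏(0,2,3,3,1,0)! = 1/72  (running 1/72)
  +(−1)^1/∏(1,1,2,2,2,1)! = -1/8  (running -1/9)
  +(−1)^2/∏(2,0,1,1,3,2)! = 1/24  (running -5/72)
⟨..|..⟩ = √(6912/175)·(-5/72) = -0.436436

-0.436436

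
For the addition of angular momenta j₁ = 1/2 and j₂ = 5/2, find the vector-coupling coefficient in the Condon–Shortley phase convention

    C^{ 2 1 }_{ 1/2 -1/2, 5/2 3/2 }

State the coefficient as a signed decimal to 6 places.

√[5·1!0!4!/6! · 0!1!4!1!3!1!] = √(24)
  +(−1)^1/∏(1,0,0,3,0,1)! = -1/6  (running -1/6)
⟨..|..⟩ = √(24)·(-1/6) = -0.816497

−√(2/3) ≈ -0.816497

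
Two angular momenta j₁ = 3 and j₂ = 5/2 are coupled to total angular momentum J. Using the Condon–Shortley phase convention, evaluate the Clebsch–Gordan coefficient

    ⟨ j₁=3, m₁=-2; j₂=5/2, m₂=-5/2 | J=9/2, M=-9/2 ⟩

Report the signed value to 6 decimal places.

+√(5/11) = +0.674200

triangle: 1!*5!*4!/11! = 2880/39916800
(j±m)!: 1!*5!*0!*5!*0!*9! = 5225472000
prefactor² = (2J+1)*Δ*N² = 41472000/11
  k=0: +1/(0!*1!*5!*0!*0!*4!) = 1/2880
Σ = 1/2880  ⇒  CG² = 41472000/11*1/2880² = 5/11
CG = +√(5/11) = +0.674200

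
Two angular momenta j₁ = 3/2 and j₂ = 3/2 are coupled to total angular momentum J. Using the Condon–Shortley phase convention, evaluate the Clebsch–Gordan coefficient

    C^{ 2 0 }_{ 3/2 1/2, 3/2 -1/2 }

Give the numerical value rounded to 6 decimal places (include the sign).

√[5·1!2!2!/6! · 2!1!1!2!2!2!] = √(4/9)
  +(−1)^0/∏(0,1,1,1,1,1)! = 1  (running 1)
  +(−1)^1/∏(1,0,0,0,2,2)! = -1/4  (running 3/4)
⟨..|..⟩ = √(4/9)·(3/4) = +0.500000

+√(1/4) = +0.500000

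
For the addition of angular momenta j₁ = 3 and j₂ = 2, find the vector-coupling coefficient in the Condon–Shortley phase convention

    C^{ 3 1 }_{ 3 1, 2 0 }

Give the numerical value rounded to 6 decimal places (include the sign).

j₁+j₂−J=2  J+j₁−j₂=4  J−j₁+j₂=2  j₁+j₂+J+1=9
(j₁±m₁, j₂±m₂, J±M) = (4,2,2,2,4,2)
P² = 256/15
sum k=0..2:
  [0] +1/16 = 1/16
  [1] −1/6 = -1/6
  [2] +1/96 = 1/96
S = -3/32
C² = P²·S² = 3/20 ; C = -0.387298

−√(3/20) = -0.387298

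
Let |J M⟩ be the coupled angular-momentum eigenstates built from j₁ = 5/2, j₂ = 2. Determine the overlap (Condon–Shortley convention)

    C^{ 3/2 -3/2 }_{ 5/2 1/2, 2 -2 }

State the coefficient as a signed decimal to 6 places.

+0.338062  (= +√(4/35))

√[4·3!2!1!/7! · 3!2!0!4!0!3!] = √(576/35)
  +(−1)^0/∏(0,3,2,0,0,1)! = 1/12  (running 1/12)
⟨..|..⟩ = √(576/35)·(1/12) = +0.338062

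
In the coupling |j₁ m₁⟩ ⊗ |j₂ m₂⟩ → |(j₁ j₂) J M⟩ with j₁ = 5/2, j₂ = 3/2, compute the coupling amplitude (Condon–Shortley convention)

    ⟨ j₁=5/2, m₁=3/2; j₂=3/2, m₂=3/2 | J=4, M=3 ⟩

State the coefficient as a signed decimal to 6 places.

j₁+j₂−J=0  J+j₁−j₂=5  J−j₁+j₂=3  j₁+j₂+J+1=9
(j₁±m₁, j₂±m₂, J±M) = (4,1,3,0,7,1)
P² = 12960
sum k=0..0:
  [0] +1/144 = 1/144
S = 1/144
C² = P²·S² = 5/8 ; C = +0.790569

+√(5/8) ≈ +0.790569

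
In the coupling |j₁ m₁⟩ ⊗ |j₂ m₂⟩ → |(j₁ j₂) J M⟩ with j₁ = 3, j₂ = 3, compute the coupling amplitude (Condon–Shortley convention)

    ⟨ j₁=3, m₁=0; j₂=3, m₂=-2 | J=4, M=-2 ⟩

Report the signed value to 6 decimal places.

+√(3/154) = +0.139573

triangle: 2!*4!*4!/11! = 1152/39916800
(j±m)!: 3!*3!*1!*5!*2!*6! = 6220800
prefactor² = (2J+1)*Δ*N² = 124416/77
  k=0: +1/(0!*2!*3!*1!*1!*3!) = 1/72
  k=1: −1/(1!*1!*2!*0!*2!*4!) = -1/96
Σ = 1/288  ⇒  CG² = 124416/77*1/288² = 3/154
CG = +√(3/154) = +0.139573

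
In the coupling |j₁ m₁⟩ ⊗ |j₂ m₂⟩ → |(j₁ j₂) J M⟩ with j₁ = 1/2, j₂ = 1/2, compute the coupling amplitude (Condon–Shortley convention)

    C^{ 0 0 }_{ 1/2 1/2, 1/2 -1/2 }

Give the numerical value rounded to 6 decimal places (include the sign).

j₁+j₂−J=1  J+j₁−j₂=0  J−j₁+j₂=0  j₁+j₂+J+1=2
(j₁±m₁, j₂±m₂, J±M) = (1,0,0,1,0,0)
P² = 1/2
sum k=0..0:
  [0] +1/1 = 1
S = 1
C² = P²·S² = 1/2 ; C = +0.707107

+√(1/2) = +0.707107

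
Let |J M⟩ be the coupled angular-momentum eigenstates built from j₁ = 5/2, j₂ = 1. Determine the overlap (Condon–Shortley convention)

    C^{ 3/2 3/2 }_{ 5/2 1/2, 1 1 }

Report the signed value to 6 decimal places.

√[4·2!3!0!/6! · 3!2!2!0!3!0!] = √(48/5)
  +(−1)^2/∏(2,0,0,0,3,0)! = 1/12  (running 1/12)
⟨..|..⟩ = √(48/5)·(1/12) = +0.258199

+0.258199  (= +√(1/15))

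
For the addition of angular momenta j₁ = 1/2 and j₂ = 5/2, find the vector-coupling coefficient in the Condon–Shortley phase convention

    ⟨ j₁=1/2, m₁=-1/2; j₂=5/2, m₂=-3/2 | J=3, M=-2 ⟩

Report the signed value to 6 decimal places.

triangle: 0!·1!·5!/7! = 120/5040
(j±m)!: 0!·1!·1!·4!·1!·5! = 2880
prefactor² = (2J+1)·Δ·N² = 480
  k=0: +1/(0!·0!·1!·1!·0!·4!) = 1/24
Σ = 1/24  ⇒  CG² = 480·1/24² = 5/6
CG = +√(5/6) = +0.912871

+0.912871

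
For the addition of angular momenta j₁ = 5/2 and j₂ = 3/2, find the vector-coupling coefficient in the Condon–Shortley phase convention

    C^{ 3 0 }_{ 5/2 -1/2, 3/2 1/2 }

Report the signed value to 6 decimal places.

−√(1/5) = -0.447214

triangle: 1!×4!×2!/8! = 48/40320
(j±m)!: 2!×3!×2!×1!×3!×3! = 864
prefactor² = (2J+1)×Δ×N² = 36/5
  k=0: +1/(0!×1!×3!×2!×1!×0!) = 1/12
  k=1: −1/(1!×0!×2!×1!×2!×1!) = -1/4
Σ = -1/6  ⇒  CG² = 36/5×(-1/6)² = 1/5
CG = −√(1/5) = -0.447214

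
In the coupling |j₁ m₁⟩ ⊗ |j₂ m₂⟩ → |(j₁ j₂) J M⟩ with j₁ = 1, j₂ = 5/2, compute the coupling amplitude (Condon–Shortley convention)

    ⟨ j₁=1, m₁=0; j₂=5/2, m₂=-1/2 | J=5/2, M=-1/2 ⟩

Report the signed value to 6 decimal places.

triangle: 1!*1!*4!/7! = 24/5040
(j±m)!: 1!*1!*2!*3!*2!*3! = 144
prefactor² = (2J+1)*Δ*N² = 144/35
  k=0: +1/(0!*1!*1!*2!*0!*2!) = 1/4
  k=1: −1/(1!*0!*0!*1!*1!*3!) = -1/6
Σ = 1/12  ⇒  CG² = 144/35*1/12² = 1/35
CG = +√(1/35) = +0.169031

+√(1/35) = +0.169031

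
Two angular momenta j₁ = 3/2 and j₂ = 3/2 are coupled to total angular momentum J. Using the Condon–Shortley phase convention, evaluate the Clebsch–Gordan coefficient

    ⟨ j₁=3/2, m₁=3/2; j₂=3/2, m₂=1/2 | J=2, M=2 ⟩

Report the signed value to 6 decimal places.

+0.707107

√[5·1!2!2!/6! · 3!0!2!1!4!0!] = √(8)
  +(−1)^0/∏(0,1,0,2,2,0)! = 1/4  (running 1/4)
⟨..|..⟩ = √(8)·(1/4) = +0.707107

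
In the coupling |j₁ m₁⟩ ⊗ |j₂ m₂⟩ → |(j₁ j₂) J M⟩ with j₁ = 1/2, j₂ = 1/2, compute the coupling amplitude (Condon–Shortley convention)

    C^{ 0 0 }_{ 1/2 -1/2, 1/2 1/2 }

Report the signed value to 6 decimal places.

triangle: 1!×0!×0!/2! = 1/2
(j±m)!: 0!×1!×1!×0!×0!×0! = 1
prefactor² = (2J+1)×Δ×N² = 1/2
  k=1: −1/(1!×0!×0!×0!×0!×0!) = -1
Σ = -1  ⇒  CG² = 1/2×(-1)² = 1/2
CG = −√(1/2) = -0.707107

-0.707107  (= −√(1/2))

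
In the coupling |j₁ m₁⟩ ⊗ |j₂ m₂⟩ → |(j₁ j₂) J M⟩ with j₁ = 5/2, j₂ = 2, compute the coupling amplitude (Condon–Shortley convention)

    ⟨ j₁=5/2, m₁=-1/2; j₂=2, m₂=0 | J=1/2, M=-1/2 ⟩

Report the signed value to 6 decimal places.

+0.447214  (= +√(1/5))

j₁+j₂−J=4  J+j₁−j₂=1  J−j₁+j₂=0  j₁+j₂+J+1=6
(j₁±m₁, j₂±m₂, J±M) = (2,3,2,2,0,1)
P² = 16/5
sum k=2..2:
  [2] +1/4 = 1/4
S = 1/4
C² = P²·S² = 1/5 ; C = +0.447214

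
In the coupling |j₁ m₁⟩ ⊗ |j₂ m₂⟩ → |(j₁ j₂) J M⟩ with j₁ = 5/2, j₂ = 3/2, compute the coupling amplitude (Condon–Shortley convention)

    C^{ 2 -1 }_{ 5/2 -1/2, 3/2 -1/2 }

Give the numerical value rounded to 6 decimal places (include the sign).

√[5·2!3!1!/7! · 2!3!1!2!1!3!] = √(12/7)
  +(−1)^0/∏(0,2,3,1,0,0)! = 1/12  (running 1/12)
  +(−1)^1/∏(1,1,2,0,1,1)! = -1/2  (running -5/12)
⟨..|..⟩ = √(12/7)·(-5/12) = -0.545545

-0.545545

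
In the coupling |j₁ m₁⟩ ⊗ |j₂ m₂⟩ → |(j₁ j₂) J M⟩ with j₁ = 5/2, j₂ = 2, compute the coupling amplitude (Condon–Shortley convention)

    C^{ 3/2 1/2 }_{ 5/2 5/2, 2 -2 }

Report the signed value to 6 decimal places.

+0.617213  (= +√(8/21))

triangle: 3!*2!*1!/7! = 12/5040
(j±m)!: 5!*0!*0!*4!*2!*1! = 5760
prefactor² = (2J+1)*Δ*N² = 384/7
  k=0: +1/(0!*3!*0!*0!*2!*1!) = 1/12
Σ = 1/12  ⇒  CG² = 384/7*1/12² = 8/21
CG = +√(8/21) = +0.617213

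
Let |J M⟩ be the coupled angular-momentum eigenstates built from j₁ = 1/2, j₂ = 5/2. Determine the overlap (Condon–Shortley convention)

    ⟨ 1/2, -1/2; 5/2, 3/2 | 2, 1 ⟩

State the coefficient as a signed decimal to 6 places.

-0.816497

triangle: 1!×0!×4!/6! = 24/720
(j±m)!: 0!×1!×4!×1!×3!×1! = 144
prefactor² = (2J+1)×Δ×N² = 24
  k=1: −1/(1!×0!×0!×3!×0!×1!) = -1/6
Σ = -1/6  ⇒  CG² = 24×(-1/6)² = 2/3
CG = −√(2/3) = -0.816497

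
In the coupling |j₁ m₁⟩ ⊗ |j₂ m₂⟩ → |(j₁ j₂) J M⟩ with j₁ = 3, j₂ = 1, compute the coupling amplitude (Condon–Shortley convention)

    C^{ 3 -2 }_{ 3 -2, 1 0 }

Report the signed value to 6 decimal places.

-0.577350

j₁+j₂−J=1  J+j₁−j₂=5  J−j₁+j₂=1  j₁+j₂+J+1=8
(j₁±m₁, j₂±m₂, J±M) = (1,5,1,1,1,5)
P² = 300
sum k=0..1:
  [0] +1/120 = 1/120
  [1] −1/24 = -1/24
S = -1/30
C² = P²·S² = 1/3 ; C = -0.577350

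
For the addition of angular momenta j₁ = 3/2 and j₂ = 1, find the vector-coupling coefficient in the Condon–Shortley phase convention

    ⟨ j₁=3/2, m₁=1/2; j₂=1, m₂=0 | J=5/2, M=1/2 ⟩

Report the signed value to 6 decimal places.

+0.774597  (= +√(3/5))

j₁+j₂−J=0  J+j₁−j₂=3  J−j₁+j₂=2  j₁+j₂+J+1=6
(j₁±m₁, j₂±m₂, J±M) = (2,1,1,1,3,2)
P² = 12/5
sum k=0..0:
  [0] +1/2 = 1/2
S = 1/2
C² = P²·S² = 3/5 ; C = +0.774597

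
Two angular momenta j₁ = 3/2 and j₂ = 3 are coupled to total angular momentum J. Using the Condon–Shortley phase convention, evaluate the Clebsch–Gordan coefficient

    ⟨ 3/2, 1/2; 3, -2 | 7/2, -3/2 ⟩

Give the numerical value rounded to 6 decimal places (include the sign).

+√(3/7) = +0.654654

triangle: 1!*2!*5!/9! = 240/362880
(j±m)!: 2!*1!*1!*5!*2!*5! = 57600
prefactor² = (2J+1)*Δ*N² = 6400/21
  k=0: +1/(0!*1!*1!*1!*1!*4!) = 1/24
  k=1: −1/(1!*0!*0!*0!*2!*5!) = -1/240
Σ = 3/80  ⇒  CG² = 6400/21*3/80² = 3/7
CG = +√(3/7) = +0.654654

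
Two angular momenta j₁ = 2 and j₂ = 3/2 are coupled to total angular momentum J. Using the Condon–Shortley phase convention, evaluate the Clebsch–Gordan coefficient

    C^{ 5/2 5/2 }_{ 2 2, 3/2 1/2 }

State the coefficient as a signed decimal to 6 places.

j₁+j₂−J=1  J+j₁−j₂=3  J−j₁+j₂=2  j₁+j₂+J+1=7
(j₁±m₁, j₂±m₂, J±M) = (4,0,2,1,5,0)
P² = 576/7
sum k=0..0:
  [0] +1/12 = 1/12
S = 1/12
C² = P²·S² = 4/7 ; C = +0.755929

+√(4/7) = +0.755929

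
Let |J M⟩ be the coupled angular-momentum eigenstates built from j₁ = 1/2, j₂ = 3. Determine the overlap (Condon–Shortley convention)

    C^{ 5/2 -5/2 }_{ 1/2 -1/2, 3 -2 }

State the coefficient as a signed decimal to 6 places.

−√(1/7) = -0.377964

triangle: 1!*0!*5!/7! = 120/5040
(j±m)!: 0!*1!*1!*5!*0!*5! = 14400
prefactor² = (2J+1)*Δ*N² = 14400/7
  k=1: −1/(1!*0!*0!*0!*0!*5!) = -1/120
Σ = -1/120  ⇒  CG² = 14400/7*(-1/120)² = 1/7
CG = −√(1/7) = -0.377964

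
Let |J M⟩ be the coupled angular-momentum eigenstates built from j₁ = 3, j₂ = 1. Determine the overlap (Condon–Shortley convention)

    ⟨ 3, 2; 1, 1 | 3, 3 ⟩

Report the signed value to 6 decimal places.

triangle: 1!·5!·1!/8! = 120/40320
(j±m)!: 5!·1!·2!·0!·6!·0! = 172800
prefactor² = (2J+1)·Δ·N² = 3600
  k=1: −1/(1!·0!·0!·1!·5!·0!) = -1/120
Σ = -1/120  ⇒  CG² = 3600·(-1/120)² = 1/4
CG = −√(1/4) = -0.500000

-0.500000  (= −√(1/4))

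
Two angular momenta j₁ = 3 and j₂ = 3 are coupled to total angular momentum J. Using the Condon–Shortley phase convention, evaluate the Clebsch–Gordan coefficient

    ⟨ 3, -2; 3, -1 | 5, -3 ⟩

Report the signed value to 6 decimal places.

−√(1/6) = -0.408248

triangle: 1!·5!·5!/12! = 14400/479001600
(j±m)!: 1!·5!·2!·4!·2!·8! = 464486400
prefactor² = (2J+1)·Δ·N² = 153600
  k=0: +1/(0!·1!·5!·2!·0!·3!) = 1/1440
  k=1: −1/(1!·0!·4!·1!·1!·4!) = -1/576
Σ = -1/960  ⇒  CG² = 153600·(-1/960)² = 1/6
CG = −√(1/6) = -0.408248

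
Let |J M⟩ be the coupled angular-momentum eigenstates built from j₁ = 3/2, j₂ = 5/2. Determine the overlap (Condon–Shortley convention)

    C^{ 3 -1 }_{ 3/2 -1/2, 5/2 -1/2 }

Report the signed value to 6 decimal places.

j₁+j₂−J=1  J+j₁−j₂=2  J−j₁+j₂=4  j₁+j₂+J+1=8
(j₁±m₁, j₂±m₂, J±M) = (1,2,2,3,2,4)
P² = 48/5
sum k=0..1:
  [0] +1/8 = 1/8
  [1] −1/6 = -1/6
S = -1/24
C² = P²·S² = 1/60 ; C = -0.129099

-0.129099  (= −√(1/60))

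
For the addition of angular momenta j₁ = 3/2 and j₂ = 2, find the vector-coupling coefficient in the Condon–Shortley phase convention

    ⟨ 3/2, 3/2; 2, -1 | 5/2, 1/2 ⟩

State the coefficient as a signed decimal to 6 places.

+√(27/70) = +0.621059

√[6·1!2!3!/7! · 3!0!1!3!3!2!] = √(216/35)
  +(−1)^0/∏(0,1,0,1,2,2)! = 1/4  (running 1/4)
⟨..|..⟩ = √(216/35)·(1/4) = +0.621059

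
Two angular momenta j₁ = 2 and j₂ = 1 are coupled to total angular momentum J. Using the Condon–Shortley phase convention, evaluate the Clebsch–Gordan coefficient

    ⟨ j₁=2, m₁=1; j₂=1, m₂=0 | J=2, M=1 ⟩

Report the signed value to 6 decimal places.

triangle: 1!·3!·1!/6! = 6/720
(j±m)!: 3!·1!·1!·1!·3!·1! = 36
prefactor² = (2J+1)·Δ·N² = 3/2
  k=0: +1/(0!·1!·1!·1!·2!·0!) = 1/2
  k=1: −1/(1!·0!·0!·0!·3!·1!) = -1/6
Σ = 1/3  ⇒  CG² = 3/2·1/3² = 1/6
CG = +√(1/6) = +0.408248

+0.408248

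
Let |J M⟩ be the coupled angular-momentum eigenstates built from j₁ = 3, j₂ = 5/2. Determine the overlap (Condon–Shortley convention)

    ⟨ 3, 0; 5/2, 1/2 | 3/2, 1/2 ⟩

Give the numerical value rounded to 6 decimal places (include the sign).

+√(4/35) = +0.338062

√[4·4!2!1!/8! · 3!3!3!2!2!1!] = √(144/35)
  +(−1)^2/∏(2,2,1,1,1,0)! = 1/4  (running 1/4)
  +(−1)^3/∏(3,1,0,0,2,1)! = -1/12  (running 1/6)
⟨..|..⟩ = √(144/35)·(1/6) = +0.338062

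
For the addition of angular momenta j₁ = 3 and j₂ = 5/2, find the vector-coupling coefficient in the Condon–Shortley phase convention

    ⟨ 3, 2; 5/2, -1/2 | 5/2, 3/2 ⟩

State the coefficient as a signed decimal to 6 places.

-0.267261

√[6·3!3!2!/9! · 5!1!2!3!4!1!] = √(288/7)
  +(−1)^0/∏(0,3,1,2,2,0)! = 1/24  (running 1/24)
  +(−1)^1/∏(1,2,0,1,3,1)! = -1/12  (running -1/24)
⟨..|..⟩ = √(288/7)·(-1/24) = -0.267261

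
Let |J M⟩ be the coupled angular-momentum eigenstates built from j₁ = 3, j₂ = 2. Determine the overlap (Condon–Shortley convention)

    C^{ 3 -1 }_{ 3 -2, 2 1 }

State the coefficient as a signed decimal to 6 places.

j₁+j₂−J=2  J+j₁−j₂=4  J−j₁+j₂=2  j₁+j₂+J+1=9
(j₁±m₁, j₂±m₂, J±M) = (1,5,3,1,2,4)
P² = 64
sum k=1..2:
  [1] −1/48 = -1/48
  [2] +1/12 = 1/12
S = 1/16
C² = P²·S² = 1/4 ; C = +0.500000

+0.500000  (= +√(1/4))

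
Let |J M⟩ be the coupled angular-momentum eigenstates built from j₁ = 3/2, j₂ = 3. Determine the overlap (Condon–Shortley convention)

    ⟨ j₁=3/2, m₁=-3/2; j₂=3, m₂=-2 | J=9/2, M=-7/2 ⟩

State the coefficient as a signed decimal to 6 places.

triangle: 0!×3!×6!/10! = 4320/3628800
(j±m)!: 0!×3!×1!×5!×1!×8! = 29030400
prefactor² = (2J+1)×Δ×N² = 345600
  k=0: +1/(0!×0!×3!×1!×0!×5!) = 1/720
Σ = 1/720  ⇒  CG² = 345600×1/720² = 2/3
CG = +√(2/3) = +0.816497

+√(2/3) ≈ +0.816497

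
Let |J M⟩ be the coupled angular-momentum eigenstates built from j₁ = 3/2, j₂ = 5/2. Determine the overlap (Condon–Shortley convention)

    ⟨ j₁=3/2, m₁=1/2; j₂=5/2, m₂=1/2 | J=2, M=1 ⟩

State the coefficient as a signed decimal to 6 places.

−√(25/84) = -0.545545

triangle: 2!*1!*3!/7! = 12/5040
(j±m)!: 2!*1!*3!*2!*3!*1! = 144
prefactor² = (2J+1)*Δ*N² = 12/7
  k=0: +1/(0!*2!*1!*3!*0!*0!) = 1/12
  k=1: −1/(1!*1!*0!*2!*1!*1!) = -1/2
Σ = -5/12  ⇒  CG² = 12/7*(-5/12)² = 25/84
CG = −√(25/84) = -0.545545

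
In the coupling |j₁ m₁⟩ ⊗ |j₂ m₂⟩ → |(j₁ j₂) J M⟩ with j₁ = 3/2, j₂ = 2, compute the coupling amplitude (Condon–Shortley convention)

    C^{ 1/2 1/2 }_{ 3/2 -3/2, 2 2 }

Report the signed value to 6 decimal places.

-0.632456  (= −√(2/5))

√[2·3!0!1!/5! · 0!3!4!0!1!0!] = √(72/5)
  +(−1)^3/∏(3,0,0,1,0,0)! = -1/6  (running -1/6)
⟨..|..⟩ = √(72/5)·(-1/6) = -0.632456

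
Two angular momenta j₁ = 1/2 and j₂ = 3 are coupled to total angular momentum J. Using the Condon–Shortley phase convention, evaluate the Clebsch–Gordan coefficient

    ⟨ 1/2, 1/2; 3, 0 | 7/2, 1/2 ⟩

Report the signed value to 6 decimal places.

triangle: 0!×1!×6!/8! = 720/40320
(j±m)!: 1!×0!×3!×3!×4!×3! = 5184
prefactor² = (2J+1)×Δ×N² = 5184/7
  k=0: +1/(0!×0!×0!×3!×1!×3!) = 1/36
Σ = 1/36  ⇒  CG² = 5184/7×1/36² = 4/7
CG = +√(4/7) = +0.755929

+√(4/7) = +0.755929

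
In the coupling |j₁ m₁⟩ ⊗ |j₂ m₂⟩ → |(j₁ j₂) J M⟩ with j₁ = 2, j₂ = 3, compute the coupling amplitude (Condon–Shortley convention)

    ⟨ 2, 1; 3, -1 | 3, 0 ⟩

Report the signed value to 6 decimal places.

+√(1/30) = +0.182574

triangle: 2!×2!×4!/9! = 96/362880
(j±m)!: 3!×1!×2!×4!×3!×3! = 10368
prefactor² = (2J+1)×Δ×N² = 96/5
  k=0: +1/(0!×2!×1!×2!×1!×2!) = 1/8
  k=1: −1/(1!×1!×0!×1!×2!×3!) = -1/12
Σ = 1/24  ⇒  CG² = 96/5×1/24² = 1/30
CG = +√(1/30) = +0.182574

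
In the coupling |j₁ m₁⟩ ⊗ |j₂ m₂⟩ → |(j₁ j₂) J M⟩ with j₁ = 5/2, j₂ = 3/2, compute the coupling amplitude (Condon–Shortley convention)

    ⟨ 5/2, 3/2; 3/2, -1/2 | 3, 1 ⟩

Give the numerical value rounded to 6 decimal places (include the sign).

√[7·1!4!2!/8! · 4!1!1!2!4!2!] = √(96/5)
  +(−1)^0/∏(0,1,1,1,3,1)! = 1/6  (running 1/6)
  +(−1)^1/∏(1,0,0,0,4,2)! = -1/48  (running 7/48)
⟨..|..⟩ = √(96/5)·(7/48) = +0.639010

+0.639010  (= +√(49/120))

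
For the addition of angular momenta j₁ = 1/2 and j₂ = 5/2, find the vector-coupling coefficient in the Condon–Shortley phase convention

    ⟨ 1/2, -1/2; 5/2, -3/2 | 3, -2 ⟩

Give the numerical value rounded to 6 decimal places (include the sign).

√[7·0!1!5!/7! · 0!1!1!4!1!5!] = √(480)
  +(−1)^0/∏(0,0,1,1,0,4)! = 1/24  (running 1/24)
⟨..|..⟩ = √(480)·(1/24) = +0.912871

+0.912871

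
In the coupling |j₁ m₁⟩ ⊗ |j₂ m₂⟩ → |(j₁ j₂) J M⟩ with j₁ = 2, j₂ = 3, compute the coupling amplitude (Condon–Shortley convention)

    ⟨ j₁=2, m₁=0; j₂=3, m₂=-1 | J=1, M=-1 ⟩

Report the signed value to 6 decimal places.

j₁+j₂−J=4  J+j₁−j₂=0  J−j₁+j₂=2  j₁+j₂+J+1=7
(j₁±m₁, j₂±m₂, J±M) = (2,2,2,4,0,2)
P² = 384/35
sum k=2..2:
  [2] +1/8 = 1/8
S = 1/8
C² = P²·S² = 6/35 ; C = +0.414039

+√(6/35) ≈ +0.414039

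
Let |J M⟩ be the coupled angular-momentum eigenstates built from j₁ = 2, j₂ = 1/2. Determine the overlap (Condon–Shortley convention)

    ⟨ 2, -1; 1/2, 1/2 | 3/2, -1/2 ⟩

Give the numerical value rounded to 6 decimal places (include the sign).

-0.774597

√[4·1!3!0!/5! · 1!3!1!0!1!2!] = √(12/5)
  +(−1)^1/∏(1,0,2,0,1,0)! = -1/2  (running -1/2)
⟨..|..⟩ = √(12/5)·(-1/2) = -0.774597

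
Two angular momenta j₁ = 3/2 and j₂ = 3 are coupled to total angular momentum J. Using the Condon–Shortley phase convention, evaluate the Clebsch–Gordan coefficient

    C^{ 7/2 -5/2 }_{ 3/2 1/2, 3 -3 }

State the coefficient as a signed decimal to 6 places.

√[8·1!2!5!/9! · 2!1!0!6!1!6!] = √(38400/7)
  +(−1)^0/∏(0,1,1,0,1,5)! = 1/120  (running 1/120)
⟨..|..⟩ = √(38400/7)·(1/120) = +0.617213

+√(8/21) ≈ +0.617213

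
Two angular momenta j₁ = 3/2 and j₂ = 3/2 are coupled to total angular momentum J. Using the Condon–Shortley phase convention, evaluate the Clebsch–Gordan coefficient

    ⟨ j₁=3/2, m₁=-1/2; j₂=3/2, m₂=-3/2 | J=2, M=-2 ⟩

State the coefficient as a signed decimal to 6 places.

+0.707107  (= +√(1/2))

√[5·1!2!2!/6! · 1!2!0!3!0!4!] = √(8)
  +(−1)^0/∏(0,1,2,0,0,2)! = 1/4  (running 1/4)
⟨..|..⟩ = √(8)·(1/4) = +0.707107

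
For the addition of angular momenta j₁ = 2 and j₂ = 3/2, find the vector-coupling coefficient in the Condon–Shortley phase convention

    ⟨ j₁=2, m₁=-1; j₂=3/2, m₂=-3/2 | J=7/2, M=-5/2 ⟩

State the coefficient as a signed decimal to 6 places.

√[8·0!4!3!/8! · 1!3!0!3!1!6!] = √(5184/7)
  +(−1)^0/∏(0,0,3,0,1,3)! = 1/36  (running 1/36)
⟨..|..⟩ = √(5184/7)·(1/36) = +0.755929

+0.755929  (= +√(4/7))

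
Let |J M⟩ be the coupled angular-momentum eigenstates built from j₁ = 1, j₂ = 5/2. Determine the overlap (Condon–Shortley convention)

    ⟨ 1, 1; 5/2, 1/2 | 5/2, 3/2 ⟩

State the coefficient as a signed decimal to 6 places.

j₁+j₂−J=1  J+j₁−j₂=1  J−j₁+j₂=4  j₁+j₂+J+1=7
(j₁±m₁, j₂±m₂, J±M) = (2,0,3,2,4,1)
P² = 576/35
sum k=0..0:
  [0] +1/6 = 1/6
S = 1/6
C² = P²·S² = 16/35 ; C = +0.676123

+0.676123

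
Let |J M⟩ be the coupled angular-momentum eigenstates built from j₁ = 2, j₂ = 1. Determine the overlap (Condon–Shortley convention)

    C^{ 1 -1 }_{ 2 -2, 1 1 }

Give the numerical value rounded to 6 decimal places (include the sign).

triangle: 2!·2!·0!/5! = 4/120
(j±m)!: 0!·4!·2!·0!·0!·2! = 96
prefactor² = (2J+1)·Δ·N² = 48/5
  k=2: +1/(2!·0!·2!·0!·0!·0!) = 1/4
Σ = 1/4  ⇒  CG² = 48/5·1/4² = 3/5
CG = +√(3/5) = +0.774597

+√(3/5) = +0.774597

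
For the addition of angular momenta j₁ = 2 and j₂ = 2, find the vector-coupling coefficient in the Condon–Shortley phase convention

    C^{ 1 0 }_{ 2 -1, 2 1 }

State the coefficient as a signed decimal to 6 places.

j₁+j₂−J=3  J+j₁−j₂=1  J−j₁+j₂=1  j₁+j₂+J+1=6
(j₁±m₁, j₂±m₂, J±M) = (1,3,3,1,1,1)
P² = 9/10
sum k=2..3:
  [2] +1/2 = 1/2
  [3] −1/6 = -1/6
S = 1/3
C² = P²·S² = 1/10 ; C = +0.316228

+0.316228  (= +√(1/10))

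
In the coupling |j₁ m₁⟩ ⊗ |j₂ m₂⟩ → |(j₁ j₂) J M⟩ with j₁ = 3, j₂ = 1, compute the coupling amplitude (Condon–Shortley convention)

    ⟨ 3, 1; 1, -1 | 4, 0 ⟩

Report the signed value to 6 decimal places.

+0.462910

√[9·0!6!2!/9! · 4!2!0!2!4!4!] = √(13824/7)
  +(−1)^0/∏(0,0,2,0,4,2)! = 1/96  (running 1/96)
⟨..|..⟩ = √(13824/7)·(1/96) = +0.462910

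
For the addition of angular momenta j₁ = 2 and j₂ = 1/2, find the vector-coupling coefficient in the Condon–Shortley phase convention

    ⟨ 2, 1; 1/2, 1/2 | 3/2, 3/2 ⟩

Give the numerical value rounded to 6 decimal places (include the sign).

−√(1/5) = -0.447214

triangle: 1!×3!×0!/5! = 6/120
(j±m)!: 3!×1!×1!×0!×3!×0! = 36
prefactor² = (2J+1)×Δ×N² = 36/5
  k=1: −1/(1!×0!×0!×0!×3!×0!) = -1/6
Σ = -1/6  ⇒  CG² = 36/5×(-1/6)² = 1/5
CG = −√(1/5) = -0.447214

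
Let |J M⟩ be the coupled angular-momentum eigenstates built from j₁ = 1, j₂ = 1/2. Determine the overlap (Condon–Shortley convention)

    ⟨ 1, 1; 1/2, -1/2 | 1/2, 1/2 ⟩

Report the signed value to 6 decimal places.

+0.816497

j₁+j₂−J=1  J+j₁−j₂=1  J−j₁+j₂=0  j₁+j₂+J+1=3
(j₁±m₁, j₂±m₂, J±M) = (2,0,0,1,1,0)
P² = 2/3
sum k=0..0:
  [0] +1/1 = 1
S = 1
C² = P²·S² = 2/3 ; C = +0.816497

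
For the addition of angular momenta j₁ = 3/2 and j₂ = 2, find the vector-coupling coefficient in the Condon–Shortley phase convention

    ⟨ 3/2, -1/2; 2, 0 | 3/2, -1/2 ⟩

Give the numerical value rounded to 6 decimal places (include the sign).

triangle: 2!·1!·2!/6! = 4/720
(j±m)!: 1!·2!·2!·2!·1!·2! = 16
prefactor² = (2J+1)·Δ·N² = 16/45
  k=1: −1/(1!·1!·1!·1!·0!·1!) = -1
  k=2: +1/(2!·0!·0!·0!·1!·2!) = 1/4
Σ = -3/4  ⇒  CG² = 16/45·(-3/4)² = 1/5
CG = −√(1/5) = -0.447214

−√(1/5) ≈ -0.447214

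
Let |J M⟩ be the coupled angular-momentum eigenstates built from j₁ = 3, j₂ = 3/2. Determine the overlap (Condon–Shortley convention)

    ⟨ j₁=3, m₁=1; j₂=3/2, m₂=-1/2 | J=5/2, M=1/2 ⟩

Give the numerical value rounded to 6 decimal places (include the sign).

j₁+j₂−J=2  J+j₁−j₂=4  J−j₁+j₂=1  j₁+j₂+J+1=8
(j₁±m₁, j₂±m₂, J±M) = (4,2,1,2,3,2)
P² = 288/35
sum k=0..1:
  [0] +1/8 = 1/8
  [1] −1/6 = -1/6
S = -1/24
C² = P²·S² = 1/70 ; C = -0.119523

−√(1/70) = -0.119523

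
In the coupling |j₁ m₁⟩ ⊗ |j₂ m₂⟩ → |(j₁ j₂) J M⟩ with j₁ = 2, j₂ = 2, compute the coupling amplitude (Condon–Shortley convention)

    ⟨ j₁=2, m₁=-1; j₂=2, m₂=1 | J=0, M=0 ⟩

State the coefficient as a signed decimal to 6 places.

-0.447214  (= −√(1/5))

√[1·4!0!0!/5! · 1!3!3!1!0!0!] = √(36/5)
  +(−1)^3/∏(3,1,0,0,0,0)! = -1/6  (running -1/6)
⟨..|..⟩ = √(36/5)·(-1/6) = -0.447214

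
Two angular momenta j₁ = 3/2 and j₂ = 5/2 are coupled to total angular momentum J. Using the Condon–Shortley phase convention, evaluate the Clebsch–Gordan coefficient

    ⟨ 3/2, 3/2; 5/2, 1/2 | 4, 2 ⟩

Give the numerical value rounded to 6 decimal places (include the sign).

+0.597614

√[9·0!3!5!/9! · 3!0!3!2!6!2!] = √(12960/7)
  +(−1)^0/∏(0,0,0,3,3,2)! = 1/72  (running 1/72)
⟨..|..⟩ = √(12960/7)·(1/72) = +0.597614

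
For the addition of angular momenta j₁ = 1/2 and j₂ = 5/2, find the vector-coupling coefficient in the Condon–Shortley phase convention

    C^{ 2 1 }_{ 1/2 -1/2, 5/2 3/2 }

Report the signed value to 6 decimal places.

√[5·1!0!4!/6! · 0!1!4!1!3!1!] = √(24)
  +(−1)^1/∏(1,0,0,3,0,1)! = -1/6  (running -1/6)
⟨..|..⟩ = √(24)·(-1/6) = -0.816497

-0.816497  (= −√(2/3))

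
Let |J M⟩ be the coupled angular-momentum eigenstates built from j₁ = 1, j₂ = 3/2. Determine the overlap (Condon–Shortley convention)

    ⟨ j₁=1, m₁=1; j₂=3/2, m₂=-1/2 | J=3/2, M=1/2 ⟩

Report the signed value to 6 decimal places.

√[4·1!1!2!/5! · 2!0!1!2!2!1!] = √(8/15)
  +(−1)^0/∏(0,1,0,1,1,1)! = 1  (running 1)
⟨..|..⟩ = √(8/15)·(1) = +0.730297

+0.730297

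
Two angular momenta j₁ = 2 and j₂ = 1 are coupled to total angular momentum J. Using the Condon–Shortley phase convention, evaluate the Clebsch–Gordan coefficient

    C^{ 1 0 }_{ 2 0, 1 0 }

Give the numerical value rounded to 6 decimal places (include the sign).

−√(2/5) ≈ -0.632456

√[3·2!2!0!/5! · 2!2!1!1!1!1!] = √(2/5)
  +(−1)^1/∏(1,1,1,0,1,0)! = -1  (running -1)
⟨..|..⟩ = √(2/5)·(-1) = -0.632456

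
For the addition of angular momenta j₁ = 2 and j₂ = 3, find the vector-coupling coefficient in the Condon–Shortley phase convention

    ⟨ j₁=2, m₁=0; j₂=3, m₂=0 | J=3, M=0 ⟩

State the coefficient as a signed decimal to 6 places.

-0.516398  (= −√(4/15))

triangle: 2!·2!·4!/9! = 96/362880
(j±m)!: 2!·2!·3!·3!·3!·3! = 5184
prefactor² = (2J+1)·Δ·N² = 48/5
  k=0: +1/(0!·2!·2!·3!·0!·1!) = 1/24
  k=1: −1/(1!·1!·1!·2!·1!·2!) = -1/4
  k=2: +1/(2!·0!·0!·1!·2!·3!) = 1/24
Σ = -1/6  ⇒  CG² = 48/5·(-1/6)² = 4/15
CG = −√(4/15) = -0.516398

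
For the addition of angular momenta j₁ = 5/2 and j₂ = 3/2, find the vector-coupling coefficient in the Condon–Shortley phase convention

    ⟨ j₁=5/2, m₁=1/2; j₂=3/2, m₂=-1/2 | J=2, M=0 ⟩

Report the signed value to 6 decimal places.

−√(1/14) = -0.267261

√[5·2!3!1!/7! · 3!2!1!2!2!2!] = √(8/7)
  +(−1)^0/∏(0,2,2,1,1,0)! = 1/4  (running 1/4)
  +(−1)^1/∏(1,1,1,0,2,1)! = -1/2  (running -1/4)
⟨..|..⟩ = √(8/7)·(-1/4) = -0.267261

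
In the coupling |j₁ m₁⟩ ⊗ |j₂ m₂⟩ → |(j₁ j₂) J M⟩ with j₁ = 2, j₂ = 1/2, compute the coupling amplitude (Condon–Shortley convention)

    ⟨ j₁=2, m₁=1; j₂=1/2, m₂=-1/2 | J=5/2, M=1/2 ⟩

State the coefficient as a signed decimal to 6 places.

√[6·0!4!1!/6! · 3!1!0!1!3!2!] = √(72/5)
  +(−1)^0/∏(0,0,1,0,3,1)! = 1/6  (running 1/6)
⟨..|..⟩ = √(72/5)·(1/6) = +0.632456

+√(2/5) ≈ +0.632456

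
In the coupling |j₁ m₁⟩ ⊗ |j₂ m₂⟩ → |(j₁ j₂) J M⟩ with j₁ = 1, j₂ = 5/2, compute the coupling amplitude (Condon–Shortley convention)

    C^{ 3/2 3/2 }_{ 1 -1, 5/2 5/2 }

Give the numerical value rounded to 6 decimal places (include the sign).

+√(2/3) = +0.816497

triangle: 2!×0!×3!/6! = 12/720
(j±m)!: 0!×2!×5!×0!×3!×0! = 1440
prefactor² = (2J+1)×Δ×N² = 96
  k=2: +1/(2!×0!×0!×3!×0!×0!) = 1/12
Σ = 1/12  ⇒  CG² = 96×1/12² = 2/3
CG = +√(2/3) = +0.816497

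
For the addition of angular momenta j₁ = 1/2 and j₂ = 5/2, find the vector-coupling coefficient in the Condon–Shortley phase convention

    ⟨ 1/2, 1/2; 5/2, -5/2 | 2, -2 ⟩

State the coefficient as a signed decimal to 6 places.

triangle: 1!×0!×4!/6! = 24/720
(j±m)!: 1!×0!×0!×5!×0!×4! = 2880
prefactor² = (2J+1)×Δ×N² = 480
  k=0: +1/(0!×1!×0!×0!×0!×4!) = 1/24
Σ = 1/24  ⇒  CG² = 480×1/24² = 5/6
CG = +√(5/6) = +0.912871

+0.912871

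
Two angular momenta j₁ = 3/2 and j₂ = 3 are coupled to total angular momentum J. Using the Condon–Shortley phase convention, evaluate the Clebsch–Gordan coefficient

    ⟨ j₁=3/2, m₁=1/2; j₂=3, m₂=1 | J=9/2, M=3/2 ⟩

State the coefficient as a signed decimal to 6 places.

√[10·0!3!6!/10! · 2!1!4!2!6!3!] = √(34560/7)
  +(−1)^0/∏(0,0,1,4,2,2)! = 1/96  (running 1/96)
⟨..|..⟩ = √(34560/7)·(1/96) = +0.731925

+√(15/28) = +0.731925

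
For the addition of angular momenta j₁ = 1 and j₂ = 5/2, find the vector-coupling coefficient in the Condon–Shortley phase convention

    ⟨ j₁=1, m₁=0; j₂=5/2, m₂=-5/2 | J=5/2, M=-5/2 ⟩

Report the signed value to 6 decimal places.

+√(5/7) = +0.845154

√[6·1!1!4!/7! · 1!1!0!5!0!5!] = √(2880/7)
  +(−1)^0/∏(0,1,1,0,0,4)! = 1/24  (running 1/24)
⟨..|..⟩ = √(2880/7)·(1/24) = +0.845154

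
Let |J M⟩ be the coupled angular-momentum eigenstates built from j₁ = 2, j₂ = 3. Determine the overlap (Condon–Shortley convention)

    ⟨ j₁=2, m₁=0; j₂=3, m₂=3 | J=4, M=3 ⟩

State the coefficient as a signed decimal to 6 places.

triangle: 1!×3!×5!/10! = 720/3628800
(j±m)!: 2!×2!×6!×0!×7!×1! = 14515200
prefactor² = (2J+1)×Δ×N² = 25920
  k=1: −1/(1!×0!×1!×5!×2!×0!) = -1/240
Σ = -1/240  ⇒  CG² = 25920×(-1/240)² = 9/20
CG = −√(9/20) = -0.670820

−√(9/20) ≈ -0.670820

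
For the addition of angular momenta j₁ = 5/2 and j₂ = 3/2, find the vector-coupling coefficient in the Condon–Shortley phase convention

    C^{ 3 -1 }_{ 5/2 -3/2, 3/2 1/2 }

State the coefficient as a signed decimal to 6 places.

triangle: 1!·4!·2!/8! = 48/40320
(j±m)!: 1!·4!·2!·1!·2!·4! = 2304
prefactor² = (2J+1)·Δ·N² = 96/5
  k=0: +1/(0!·1!·4!·2!·0!·0!) = 1/48
  k=1: −1/(1!·0!·3!·1!·1!·1!) = -1/6
Σ = -7/48  ⇒  CG² = 96/5·(-7/48)² = 49/120
CG = −√(49/120) = -0.639010

−√(49/120) ≈ -0.639010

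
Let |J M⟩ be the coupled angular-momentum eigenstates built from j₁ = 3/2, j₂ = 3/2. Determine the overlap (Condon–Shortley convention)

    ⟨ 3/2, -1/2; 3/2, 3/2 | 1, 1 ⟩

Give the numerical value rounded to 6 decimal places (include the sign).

√[3·2!1!1!/5! · 1!2!3!0!2!0!] = √(6/5)
  +(−1)^2/∏(2,0,0,1,1,0)! = 1/2  (running 1/2)
⟨..|..⟩ = √(6/5)·(1/2) = +0.547723

+√(3/10) ≈ +0.547723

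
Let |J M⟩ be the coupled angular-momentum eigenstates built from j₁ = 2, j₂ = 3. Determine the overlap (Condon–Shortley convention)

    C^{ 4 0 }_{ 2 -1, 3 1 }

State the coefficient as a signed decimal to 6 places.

−√(5/14) ≈ -0.597614

√[9·1!3!5!/10! · 1!3!4!2!4!4!] = √(10368/35)
  +(−1)^0/∏(0,1,3,4,0,1)! = 1/144  (running 1/144)
  +(−1)^1/∏(1,0,2,3,1,2)! = -1/24  (running -5/144)
⟨..|..⟩ = √(10368/35)·(-5/144) = -0.597614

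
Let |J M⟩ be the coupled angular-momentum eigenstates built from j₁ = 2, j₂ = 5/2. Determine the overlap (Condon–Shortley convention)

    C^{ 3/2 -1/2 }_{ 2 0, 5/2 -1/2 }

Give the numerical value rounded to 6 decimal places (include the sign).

−√(2/35) = -0.239046

√[4·3!1!2!/7! · 2!2!2!3!1!2!] = √(32/35)
  +(−1)^1/∏(1,2,1,1,0,1)! = -1/2  (running -1/2)
  +(−1)^2/∏(2,1,0,0,1,2)! = 1/4  (running -1/4)
⟨..|..⟩ = √(32/35)·(-1/4) = -0.239046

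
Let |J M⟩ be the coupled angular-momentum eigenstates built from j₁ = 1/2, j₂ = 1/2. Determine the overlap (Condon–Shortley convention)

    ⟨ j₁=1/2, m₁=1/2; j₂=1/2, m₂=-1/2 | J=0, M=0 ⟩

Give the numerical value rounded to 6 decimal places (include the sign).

j₁+j₂−J=1  J+j₁−j₂=0  J−j₁+j₂=0  j₁+j₂+J+1=2
(j₁±m₁, j₂±m₂, J±M) = (1,0,0,1,0,0)
P² = 1/2
sum k=0..0:
  [0] +1/1 = 1
S = 1
C² = P²·S² = 1/2 ; C = +0.707107

+√(1/2) = +0.707107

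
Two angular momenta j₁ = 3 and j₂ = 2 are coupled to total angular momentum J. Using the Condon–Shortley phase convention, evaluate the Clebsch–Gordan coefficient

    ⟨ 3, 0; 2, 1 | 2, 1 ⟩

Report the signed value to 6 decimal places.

j₁+j₂−J=3  J+j₁−j₂=3  J−j₁+j₂=1  j₁+j₂+J+1=8
(j₁±m₁, j₂±m₂, J±M) = (3,3,3,1,3,1)
P² = 81/14
sum k=2..3:
  [2] +1/4 = 1/4
  [3] −1/36 = -1/36
S = 2/9
C² = P²·S² = 2/7 ; C = +0.534522

+√(2/7) = +0.534522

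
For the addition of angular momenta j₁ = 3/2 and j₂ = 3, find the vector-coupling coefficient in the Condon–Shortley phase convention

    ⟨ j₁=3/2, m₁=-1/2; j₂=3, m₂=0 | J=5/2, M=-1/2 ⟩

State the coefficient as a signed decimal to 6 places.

j₁+j₂−J=2  J+j₁−j₂=1  J−j₁+j₂=4  j₁+j₂+J+1=8
(j₁±m₁, j₂±m₂, J±M) = (1,2,3,3,2,3)
P² = 216/35
sum k=1..2:
  [1] −1/4 = -1/4
  [2] +1/12 = 1/12
S = -1/6
C² = P²·S² = 6/35 ; C = -0.414039

−√(6/35) ≈ -0.414039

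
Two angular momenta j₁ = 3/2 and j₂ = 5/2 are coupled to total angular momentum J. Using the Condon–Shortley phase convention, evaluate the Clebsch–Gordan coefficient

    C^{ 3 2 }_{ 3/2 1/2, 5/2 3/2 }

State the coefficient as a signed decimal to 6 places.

j₁+j₂−J=1  J+j₁−j₂=2  J−j₁+j₂=4  j₁+j₂+J+1=8
(j₁±m₁, j₂±m₂, J±M) = (2,1,4,1,5,1)
P² = 48
sum k=0..1:
  [0] +1/24 = 1/24
  [1] −1/12 = -1/12
S = -1/24
C² = P²·S² = 1/12 ; C = -0.288675

-0.288675  (= −√(1/12))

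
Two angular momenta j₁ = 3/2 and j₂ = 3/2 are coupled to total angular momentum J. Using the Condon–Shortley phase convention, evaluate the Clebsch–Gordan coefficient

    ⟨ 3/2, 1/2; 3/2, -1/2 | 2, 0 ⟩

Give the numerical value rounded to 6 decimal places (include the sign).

+0.500000

√[5·1!2!2!/6! · 2!1!1!2!2!2!] = √(4/9)
  +(−1)^0/∏(0,1,1,1,1,1)! = 1  (running 1)
  +(−1)^1/∏(1,0,0,0,2,2)! = -1/4  (running 3/4)
⟨..|..⟩ = √(4/9)·(3/4) = +0.500000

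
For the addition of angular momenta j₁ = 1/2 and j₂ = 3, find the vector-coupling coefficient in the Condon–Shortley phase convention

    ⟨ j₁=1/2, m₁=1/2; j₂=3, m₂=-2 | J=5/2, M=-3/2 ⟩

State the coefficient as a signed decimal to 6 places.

triangle: 1!×0!×5!/7! = 120/5040
(j±m)!: 1!×0!×1!×5!×1!×4! = 2880
prefactor² = (2J+1)×Δ×N² = 2880/7
  k=0: +1/(0!×1!×0!×1!×0!×4!) = 1/24
Σ = 1/24  ⇒  CG² = 2880/7×1/24² = 5/7
CG = +√(5/7) = +0.845154

+0.845154  (= +√(5/7))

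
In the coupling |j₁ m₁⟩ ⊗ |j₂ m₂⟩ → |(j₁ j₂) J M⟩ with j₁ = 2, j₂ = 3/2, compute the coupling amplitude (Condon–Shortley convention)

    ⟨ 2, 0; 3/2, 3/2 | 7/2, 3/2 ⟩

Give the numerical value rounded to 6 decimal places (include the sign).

j₁+j₂−J=0  J+j₁−j₂=4  J−j₁+j₂=3  j₁+j₂+J+1=8
(j₁±m₁, j₂±m₂, J±M) = (2,2,3,0,5,2)
P² = 1152/7
sum k=0..0:
  [0] +1/24 = 1/24
S = 1/24
C² = P²·S² = 2/7 ; C = +0.534522

+√(2/7) ≈ +0.534522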